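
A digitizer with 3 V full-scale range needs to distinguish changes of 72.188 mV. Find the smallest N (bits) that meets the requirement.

Number of steps required ≥ 3 V / 72.188 mV = 41.56.
Need 2^N ≥ 41.56; 2^5 = 32, 2^6 = 64.
Minimum N = 6.

6 bits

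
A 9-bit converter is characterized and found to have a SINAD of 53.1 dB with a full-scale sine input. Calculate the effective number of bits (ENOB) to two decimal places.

8.53 bits

ENOB = (SINAD − 1.76) / 6.02 = (53.1 − 1.76)/6.02 = 8.528.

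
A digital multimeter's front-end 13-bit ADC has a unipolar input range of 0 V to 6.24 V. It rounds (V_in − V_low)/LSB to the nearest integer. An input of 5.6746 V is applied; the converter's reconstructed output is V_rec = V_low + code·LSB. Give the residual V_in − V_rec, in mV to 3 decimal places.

LSB = 6.24/2^13 = 0.762 mV.
Scaled input = 7449.7313 LSBs, so code = 7450.
Code 7450 maps back to 0 + 7450×0.000761719 V = 5.6748047 V.
Error = 5.6746 − 5.6748047 = -0.000204688 V = -0.205 mV.

-0.205 mV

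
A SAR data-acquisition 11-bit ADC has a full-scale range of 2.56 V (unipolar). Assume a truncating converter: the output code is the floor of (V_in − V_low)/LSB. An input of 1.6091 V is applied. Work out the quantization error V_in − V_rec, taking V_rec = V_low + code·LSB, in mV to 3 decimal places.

One LSB is 2.56 V / 2048 = 1.250 mV.
(1.6091 − 0)/0.00125 = 1287.2800; ⌊·⌋ gives code 1287.
V_rec = 0 + 1287·0.00125 = 1.60875 V.
Difference: 0.00035 V → 0.350 mV.

0.350 mV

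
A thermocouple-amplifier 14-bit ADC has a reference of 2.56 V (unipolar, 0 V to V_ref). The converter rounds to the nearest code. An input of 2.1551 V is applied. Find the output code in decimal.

code 13793

LSB = 2.56 V / 16384 = 156.25 µV.
Input sits at 13792.640 steps above V_low.
So the output code is 13793.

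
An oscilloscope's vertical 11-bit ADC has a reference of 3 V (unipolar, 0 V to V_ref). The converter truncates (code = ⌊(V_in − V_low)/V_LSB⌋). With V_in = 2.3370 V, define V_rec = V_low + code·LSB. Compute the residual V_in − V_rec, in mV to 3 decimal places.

LSB = 3/2^11 = 1.465 mV.
(V_in − V_low)/LSB = (2.3370 − 0)/0.00146484 = 1595.3920 → code 1595 (floor).
V_rec = 0 + 1595·0.00146484 = 2.3364258 V.
V_in − V_rec = 0.000574219 V = 0.574 mV.

0.574 mV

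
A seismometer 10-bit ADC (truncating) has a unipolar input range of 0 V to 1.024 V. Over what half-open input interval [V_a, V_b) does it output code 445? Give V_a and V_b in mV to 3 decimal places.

[445.000 mV, 446.000 mV)

LSB = 1.024/2^10 = 1.000 mV.
V_a = V_low + 445·LSB = 0.445 V; V_b = V_low + 446·LSB = 0.446 V.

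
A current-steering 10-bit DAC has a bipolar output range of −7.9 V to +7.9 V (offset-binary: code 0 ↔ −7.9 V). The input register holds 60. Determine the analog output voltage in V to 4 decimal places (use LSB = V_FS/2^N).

-6.9742 V

LSB = 15.8 V / 2^10 = 15.430 mV.
V_out = (−7.9) + 60 × 0.0154297 V = -6.97422 V.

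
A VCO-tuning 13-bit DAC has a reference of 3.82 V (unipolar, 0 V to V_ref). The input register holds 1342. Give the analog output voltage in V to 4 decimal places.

LSB = 3.82 V / 2^13 = 466.31 µV.
V_out = 0 + 1342 × 0.000466309 V = 0.625786 V.

0.6258 V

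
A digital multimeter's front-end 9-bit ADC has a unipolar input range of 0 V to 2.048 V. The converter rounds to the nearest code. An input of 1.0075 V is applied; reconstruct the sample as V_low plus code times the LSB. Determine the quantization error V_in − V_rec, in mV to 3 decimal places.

-0.500 mV

One LSB is 2.048 V / 512 = 4.000 mV.
(V_in − V_low)/LSB = (1.0075 − 0)/0.004 = 251.8750 → code 252 (round).
Reconstructed: 1.008 V.
Error = 1.0075 − 1.008 = -0.0005 V = -0.500 mV.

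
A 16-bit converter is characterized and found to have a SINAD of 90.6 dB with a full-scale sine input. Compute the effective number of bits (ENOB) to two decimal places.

14.76 bits

ENOB = (SINAD − 1.76) / 6.02 = (90.6 − 1.76)/6.02 = 14.757.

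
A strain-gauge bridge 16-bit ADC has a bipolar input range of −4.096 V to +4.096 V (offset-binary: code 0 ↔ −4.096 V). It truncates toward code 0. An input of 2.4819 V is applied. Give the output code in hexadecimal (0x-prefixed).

code 0xCD8F (decimal 52623)

With 65536 levels over 8.192 V, one step is 125.00 µV.
Input sits at 52623.200 steps above V_low.
Floor → code 52623.
In hexadecimal (0x-prefixed): 0xCD8F.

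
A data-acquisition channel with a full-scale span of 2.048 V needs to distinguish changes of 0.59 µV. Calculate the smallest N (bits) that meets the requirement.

Number of steps required ≥ 2.048 V / 0.59 µV = 3471186.44.
Need 2^N ≥ 3471186.44; 2^21 = 2097152, 2^22 = 4194304.
Minimum N = 22.

22 bits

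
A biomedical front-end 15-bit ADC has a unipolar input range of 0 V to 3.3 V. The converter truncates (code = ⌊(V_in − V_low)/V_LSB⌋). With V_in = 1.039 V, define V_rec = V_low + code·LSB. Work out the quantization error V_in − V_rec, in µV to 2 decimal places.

96.19 µV

LSB = 3.3/2^15 = 100.71 µV.
(1.039 − 0)/0.000100708 = 10316.9552; ⌊·⌋ gives code 10316.
Code 10316 maps back to 0 + 10316×0.000100708 V = 1.0389038 V.
V_in − V_rec = 9.61914e-05 V = 96.19 µV.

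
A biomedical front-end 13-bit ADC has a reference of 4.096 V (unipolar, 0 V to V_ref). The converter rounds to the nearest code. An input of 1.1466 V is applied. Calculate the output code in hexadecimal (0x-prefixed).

With 8192 levels over 4.096 V, one step is 0.500 mV.
(1.1466 − 0) / 0.0005 = 2293.200 LSBs.
So the output code is 2293.
In hexadecimal (0x-prefixed): 0x8F5.

code 0x8F5 (decimal 2293)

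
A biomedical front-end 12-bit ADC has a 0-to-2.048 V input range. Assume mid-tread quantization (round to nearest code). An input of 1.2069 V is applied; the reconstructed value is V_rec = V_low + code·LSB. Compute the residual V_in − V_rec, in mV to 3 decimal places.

LSB = 2.048/2^12 = 0.500 mV.
(1.2069 − 0)/0.0005 = 2413.8000; round gives code 2414.
V_rec = 0 + 2414·0.0005 = 1.207 V.
V_in − V_rec = -0.0001 V = -0.100 mV.

-0.100 mV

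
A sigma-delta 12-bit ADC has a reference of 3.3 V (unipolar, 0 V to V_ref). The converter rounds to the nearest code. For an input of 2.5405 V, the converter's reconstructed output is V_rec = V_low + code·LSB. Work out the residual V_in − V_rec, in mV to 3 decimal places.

0.241 mV

One LSB is 3.3 V / 4096 = 0.806 mV.
(V_in − V_low)/LSB = (2.5405 − 0)/0.000805664 = 3153.2994 → code 3153 (round).
V_rec = 0 + 3153·0.000805664 = 2.5402588 V.
V_in − V_rec = 0.000241211 V = 0.241 mV.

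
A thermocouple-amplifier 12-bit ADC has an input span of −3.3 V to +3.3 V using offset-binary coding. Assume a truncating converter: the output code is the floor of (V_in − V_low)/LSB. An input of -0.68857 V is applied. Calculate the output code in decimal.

code 1620

LSB = 6.6 V / 4096 = 1.611 mV.
Input sits at 1620.669 steps above V_low.
Floor → code 1620.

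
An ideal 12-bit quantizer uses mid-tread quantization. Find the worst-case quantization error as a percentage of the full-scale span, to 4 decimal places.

Rounding → worst-case error = ½ LSB = V_FS/2^13, so 100/8192 = 0.012207 % of full scale.

0.0122 %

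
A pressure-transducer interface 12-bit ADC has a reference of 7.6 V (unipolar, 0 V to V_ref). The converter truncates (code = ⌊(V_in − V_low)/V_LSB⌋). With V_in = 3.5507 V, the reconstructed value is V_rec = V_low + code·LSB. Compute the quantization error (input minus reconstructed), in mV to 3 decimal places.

One LSB is 7.6 V / 4096 = 1.855 mV.
Scaled input = 1913.6404 LSBs, so code = 1913.
Reconstructed: 3.5495117 V.
V_in − V_rec = 0.00118828 V = 1.188 mV.

1.188 mV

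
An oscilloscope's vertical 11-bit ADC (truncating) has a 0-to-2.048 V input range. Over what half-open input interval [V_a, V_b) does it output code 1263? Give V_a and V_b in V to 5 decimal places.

[1.26300 V, 1.26400 V)

LSB = 2.048/2^11 = 1.000 mV.
V_a = V_low + 1263·LSB = 1.263 V; V_b = V_low + 1264·LSB = 1.264 V.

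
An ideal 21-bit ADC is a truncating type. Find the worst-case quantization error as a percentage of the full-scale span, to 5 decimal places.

Truncating → worst-case error = 1 LSB = V_FS/2^21, so 100/2097152 = 4.76837e-05 % of full scale.

0.00005 %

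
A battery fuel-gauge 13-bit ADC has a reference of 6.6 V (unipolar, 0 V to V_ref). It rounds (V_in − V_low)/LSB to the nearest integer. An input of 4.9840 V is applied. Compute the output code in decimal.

With 8192 levels over 6.6 V, one step is 0.806 mV.
(V_in − V_low)/LSB = (4.9840 − 0) / 0.000805664 = 6186.201.
So the output code is 6186.

code 6186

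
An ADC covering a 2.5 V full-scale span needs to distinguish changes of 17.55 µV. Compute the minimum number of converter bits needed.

18 bits

Number of steps required ≥ 2.5 V / 17.55 µV = 142450.14.
Need 2^N ≥ 142450.14; 2^17 = 131072, 2^18 = 262144.
Minimum N = 18.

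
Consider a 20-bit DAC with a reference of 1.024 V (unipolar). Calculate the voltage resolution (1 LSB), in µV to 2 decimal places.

Full-scale span = 1.024 V.
LSB = 1.024 / 2^20 = 1.024 / 1048576 = 9.76563e-07 V = 0.98 µV.

0.98 µV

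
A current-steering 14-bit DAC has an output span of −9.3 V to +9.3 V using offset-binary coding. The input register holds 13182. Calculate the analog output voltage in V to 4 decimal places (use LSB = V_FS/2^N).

LSB = 18.6 V / 2^14 = 1.135 mV.
V_out = (−9.3) + 13182 × 0.00113525 V = 5.66492 V.

5.6649 V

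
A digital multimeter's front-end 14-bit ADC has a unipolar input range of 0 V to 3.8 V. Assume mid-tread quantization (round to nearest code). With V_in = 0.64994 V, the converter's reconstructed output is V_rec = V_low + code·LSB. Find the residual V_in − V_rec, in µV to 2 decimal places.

62.07 µV

One LSB is 3.8 V / 16384 = 231.93 µV.
(V_in − V_low)/LSB = (0.64994 − 0)/0.000231934 = 2802.2676 → code 2802 (round).
V_rec = 0 + 2802·0.000231934 = 0.64987793 V.
Error = 0.64994 − 0.64987793 = 6.20703e-05 V = 62.07 µV.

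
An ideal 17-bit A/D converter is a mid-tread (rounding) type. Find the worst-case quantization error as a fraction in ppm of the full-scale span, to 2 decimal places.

3.81 ppm

Rounding → worst-case error = ½ LSB = V_FS/2^18, so 1e+06/262144 = 3.8147 ppm of full scale.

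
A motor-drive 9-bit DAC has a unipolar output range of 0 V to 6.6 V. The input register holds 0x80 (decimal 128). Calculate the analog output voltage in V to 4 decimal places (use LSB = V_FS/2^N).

LSB = 6.6 V / 2^9 = 12.891 mV.
Code 0x80 = 128 decimal.
V_out = 0 + 128 × 0.0128906 V = 1.65 V.

1.6500 V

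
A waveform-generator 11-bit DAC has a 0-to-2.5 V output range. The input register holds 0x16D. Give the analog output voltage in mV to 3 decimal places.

LSB = 2.5 V / 2^11 = 1.221 mV.
Code 0x16D = 365 decimal.
V_out = 0 + 365 × 0.0012207 V = 0.445557 V.
= 445.557 mV.

445.557 mV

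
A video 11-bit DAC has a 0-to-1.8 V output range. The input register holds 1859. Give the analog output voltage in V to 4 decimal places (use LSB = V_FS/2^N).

LSB = 1.8 V / 2^11 = 0.879 mV.
V_out = 0 + 1859 × 0.000878906 V = 1.63389 V.

1.6339 V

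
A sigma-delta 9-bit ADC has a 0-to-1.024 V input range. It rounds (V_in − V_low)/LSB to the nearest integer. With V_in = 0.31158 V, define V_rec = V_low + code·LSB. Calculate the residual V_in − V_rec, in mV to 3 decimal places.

One LSB is 1.024 V / 512 = 2.000 mV.
(0.31158 − 0)/0.002 = 155.7900; round gives code 156.
Reconstructed: 0.312 V.
Error = 0.31158 − 0.312 = -0.00042 V = -0.420 mV.

-0.420 mV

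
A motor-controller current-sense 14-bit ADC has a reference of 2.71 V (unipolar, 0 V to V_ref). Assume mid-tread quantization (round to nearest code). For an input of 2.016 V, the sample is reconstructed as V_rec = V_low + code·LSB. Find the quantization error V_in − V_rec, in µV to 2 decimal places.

40.53 µV

Step size: 2.71 V ÷ 2^14 = 165.41 µV.
(V_in − V_low)/LSB = (2.016 − 0)/0.000165405 = 12188.2450 → code 12188 (round).
V_rec = 0 + 12188·0.000165405 = 2.0159595 V.
V_in − V_rec = 4.05273e-05 V = 40.53 µV.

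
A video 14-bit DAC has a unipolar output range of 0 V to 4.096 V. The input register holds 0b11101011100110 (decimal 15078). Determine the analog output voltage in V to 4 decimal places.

LSB = 4.096 V / 2^14 = 250.00 µV.
Code 0b11101011100110 = 15078 decimal.
V_out = 0 + 15078 × 0.00025 V = 3.7695 V.

3.7695 V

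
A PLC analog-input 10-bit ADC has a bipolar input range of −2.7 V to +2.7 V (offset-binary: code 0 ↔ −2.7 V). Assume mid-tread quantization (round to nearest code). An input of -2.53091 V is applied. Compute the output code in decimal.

LSB = 5.4 V / 1024 = 5.273 mV.
Input sits at 32.064 steps above V_low.
So the output code is 32.

code 32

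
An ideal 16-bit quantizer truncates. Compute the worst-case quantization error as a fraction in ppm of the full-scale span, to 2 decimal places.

15.26 ppm

Truncating → worst-case error = 1 LSB = V_FS/2^16, so 1e+06/65536 = 15.2588 ppm of full scale.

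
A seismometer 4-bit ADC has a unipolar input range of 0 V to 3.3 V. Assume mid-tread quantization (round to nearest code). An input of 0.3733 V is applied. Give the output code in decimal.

code 2

LSB = 3.3 V / 16 = 206.250 mV.
(0.3733 − 0) / 0.20625 = 1.810 LSBs.
Round → code 2.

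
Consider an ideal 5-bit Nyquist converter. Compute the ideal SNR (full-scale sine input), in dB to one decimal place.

SNR ≈ 6.02·N + 1.76 dB = 6.02·5 + 1.76 = 31.86 dB.

31.9 dB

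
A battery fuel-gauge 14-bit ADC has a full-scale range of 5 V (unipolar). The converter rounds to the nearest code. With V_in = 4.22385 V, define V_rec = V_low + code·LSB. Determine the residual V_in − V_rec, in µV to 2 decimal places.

-87.99 µV

One LSB is 5 V / 16384 = 305.18 µV.
(V_in − V_low)/LSB = (4.22385 − 0)/0.000305176 = 13840.7117 → code 13841 (round).
V_rec = 0 + 13841·0.000305176 = 4.223938 V.
Difference: -8.79883e-05 V → -87.99 µV.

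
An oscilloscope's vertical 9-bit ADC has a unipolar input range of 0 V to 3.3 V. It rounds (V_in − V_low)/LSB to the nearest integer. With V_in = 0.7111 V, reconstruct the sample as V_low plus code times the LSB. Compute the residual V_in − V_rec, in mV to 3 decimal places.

2.116 mV

Step size: 3.3 V ÷ 2^9 = 6.445 mV.
Scaled input = 110.3282 LSBs, so code = 110.
V_rec = 0 + 110·0.00644531 = 0.70898438 V.
Error = 0.7111 − 0.70898438 = 0.00211562 V = 2.116 mV.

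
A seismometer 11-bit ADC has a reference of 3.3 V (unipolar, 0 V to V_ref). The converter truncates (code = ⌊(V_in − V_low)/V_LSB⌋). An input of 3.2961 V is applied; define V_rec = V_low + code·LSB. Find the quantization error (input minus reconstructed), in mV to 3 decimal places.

0.934 mV

Step size: 3.3 V ÷ 2^11 = 1.611 mV.
(3.2961 − 0)/0.00161133 = 2045.5796; ⌊·⌋ gives code 2045.
Code 2045 maps back to 0 + 2045×0.00161133 V = 3.295166 V.
Difference: 0.000933984 V → 0.934 mV.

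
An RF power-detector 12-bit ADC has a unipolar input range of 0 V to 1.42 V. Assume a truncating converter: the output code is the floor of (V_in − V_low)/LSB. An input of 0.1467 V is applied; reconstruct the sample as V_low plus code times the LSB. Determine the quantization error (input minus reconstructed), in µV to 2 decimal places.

One LSB is 1.42 V / 4096 = 346.68 µV.
Scaled input = 423.1572 LSBs, so code = 423.
V_rec = 0 + 423·0.00034668 = 0.14664551 V.
Error = 0.1467 − 0.14664551 = 5.44922e-05 V = 54.49 µV.

54.49 µV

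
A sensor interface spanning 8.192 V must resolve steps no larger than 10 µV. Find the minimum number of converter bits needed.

20 bits

Number of steps required ≥ 8.192 V / 10 µV = 819200.00.
Need 2^N ≥ 819200.00; 2^19 = 524288, 2^20 = 1048576.
Minimum N = 20.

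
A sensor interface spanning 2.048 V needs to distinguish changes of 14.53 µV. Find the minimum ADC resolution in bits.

18 bits

Number of steps required ≥ 2.048 V / 14.53 µV = 140949.76.
Need 2^N ≥ 140949.76; 2^17 = 131072, 2^18 = 262144.
Minimum N = 18.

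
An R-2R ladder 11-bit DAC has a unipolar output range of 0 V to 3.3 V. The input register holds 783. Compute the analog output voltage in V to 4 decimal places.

1.2617 V

LSB = 3.3 V / 2^11 = 1.611 mV.
V_out = 0 + 783 × 0.00161133 V = 1.26167 V.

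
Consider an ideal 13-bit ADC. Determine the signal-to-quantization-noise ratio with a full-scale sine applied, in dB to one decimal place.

SNR ≈ 6.02·N + 1.76 dB = 6.02·13 + 1.76 = 80.02 dB.

80.0 dB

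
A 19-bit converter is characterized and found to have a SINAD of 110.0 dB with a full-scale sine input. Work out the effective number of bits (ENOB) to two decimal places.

17.98 bits

ENOB = (SINAD − 1.76) / 6.02 = (110.0 − 1.76)/6.02 = 17.980.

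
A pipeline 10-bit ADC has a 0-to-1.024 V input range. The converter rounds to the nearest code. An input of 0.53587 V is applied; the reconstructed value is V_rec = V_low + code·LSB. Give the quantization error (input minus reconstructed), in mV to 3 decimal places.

-0.130 mV

Step size: 1.024 V ÷ 2^10 = 1.000 mV.
(0.53587 − 0)/0.001 = 535.8700; round gives code 536.
V_rec = 0 + 536·0.001 = 0.536 V.
V_in − V_rec = -0.00013 V = -0.130 mV.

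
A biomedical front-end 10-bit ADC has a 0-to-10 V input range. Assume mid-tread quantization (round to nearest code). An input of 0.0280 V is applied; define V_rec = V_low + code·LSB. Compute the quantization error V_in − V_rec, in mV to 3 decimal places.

Step size: 10 V ÷ 2^10 = 9.766 mV.
Scaled input = 2.8672 LSBs, so code = 3.
V_rec = 0 + 3·0.00976562 = 0.029296875 V.
V_in − V_rec = -0.00129688 V = -1.297 mV.

-1.297 mV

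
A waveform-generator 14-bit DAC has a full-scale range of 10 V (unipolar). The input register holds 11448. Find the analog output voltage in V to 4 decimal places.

LSB = 10 V / 2^14 = 0.610 mV.
V_out = 0 + 11448 × 0.000610352 V = 6.9873 V.

6.9873 V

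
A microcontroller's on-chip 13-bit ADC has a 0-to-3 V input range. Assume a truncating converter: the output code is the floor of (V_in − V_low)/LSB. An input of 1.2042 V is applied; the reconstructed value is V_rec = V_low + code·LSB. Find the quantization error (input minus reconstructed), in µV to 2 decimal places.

98.44 µV

One LSB is 3 V / 8192 = 366.21 µV.
(V_in − V_low)/LSB = (1.2042 − 0)/0.000366211 = 3288.2688 → code 3288 (floor).
Reconstructed: 1.2041016 V.
Error = 1.2042 − 1.2041016 = 9.84375e-05 V = 98.44 µV.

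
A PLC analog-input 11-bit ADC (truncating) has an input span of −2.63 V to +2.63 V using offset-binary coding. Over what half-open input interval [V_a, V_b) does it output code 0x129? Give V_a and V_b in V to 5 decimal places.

[-1.86720 V, -1.86463 V)

LSB = 5.26/2^11 = 2.568 mV.
Code 0x129 = 297 decimal.
V_a = V_low + 297·LSB = -1.8672 V; V_b = V_low + 298·LSB = -1.86463 V.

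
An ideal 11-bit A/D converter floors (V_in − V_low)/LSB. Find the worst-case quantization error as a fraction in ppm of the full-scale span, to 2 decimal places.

488.28 ppm

Truncating → worst-case error = 1 LSB = V_FS/2^11, so 1e+06/2048 = 488.281 ppm of full scale.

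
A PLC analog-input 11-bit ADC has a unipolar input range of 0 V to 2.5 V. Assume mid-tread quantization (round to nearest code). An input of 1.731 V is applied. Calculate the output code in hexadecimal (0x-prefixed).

code 0x58A (decimal 1418)

Full-scale span = 2.5 V; LSB = 2.5/2^11 = 1.221 mV.
Input sits at 1418.035 steps above V_low.
Round → code 1418.
In hexadecimal (0x-prefixed): 0x58A.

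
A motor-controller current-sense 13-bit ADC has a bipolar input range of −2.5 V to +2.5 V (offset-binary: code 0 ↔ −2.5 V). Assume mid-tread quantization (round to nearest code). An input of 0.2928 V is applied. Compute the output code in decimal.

Full-scale span = 5 V; LSB = 5/2^13 = 0.610 mV.
(V_in − V_low)/LSB = (0.2928 − (−2.5)) / 0.000610352 = 4575.724.
Round → code 4576.

code 4576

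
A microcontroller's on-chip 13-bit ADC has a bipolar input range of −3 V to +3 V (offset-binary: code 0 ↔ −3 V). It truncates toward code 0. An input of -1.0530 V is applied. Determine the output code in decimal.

code 2658

Full-scale span = 6 V; LSB = 6/2^13 = 0.732 mV.
(V_in − V_low)/LSB = (-1.0530 − (−3)) / 0.000732422 = 2658.304.
Floor → code 2658.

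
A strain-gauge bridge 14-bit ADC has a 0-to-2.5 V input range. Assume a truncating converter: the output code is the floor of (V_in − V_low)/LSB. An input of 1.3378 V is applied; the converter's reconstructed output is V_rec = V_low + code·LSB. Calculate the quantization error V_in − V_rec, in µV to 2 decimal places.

61.96 µV

One LSB is 2.5 V / 16384 = 152.59 µV.
(V_in − V_low)/LSB = (1.3378 − 0)/0.000152588 = 8767.4061 → code 8767 (floor).
V_rec = 0 + 8767·0.000152588 = 1.337738 V.
Difference: 6.19629e-05 V → 61.96 µV.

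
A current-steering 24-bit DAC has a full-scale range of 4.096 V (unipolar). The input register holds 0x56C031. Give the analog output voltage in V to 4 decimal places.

LSB = 4.096 V / 2^24 = 0.24 µV.
Code 0x56C031 = 5685297 decimal.
V_out = 0 + 5685297 × 2.44141e-07 V = 1.38801 V.

1.3880 V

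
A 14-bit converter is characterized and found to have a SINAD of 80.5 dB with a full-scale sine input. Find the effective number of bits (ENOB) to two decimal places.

ENOB = (SINAD − 1.76) / 6.02 = (80.5 − 1.76)/6.02 = 13.080.

13.08 bits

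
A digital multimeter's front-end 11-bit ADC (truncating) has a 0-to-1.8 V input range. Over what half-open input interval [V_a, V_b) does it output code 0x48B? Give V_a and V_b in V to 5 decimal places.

LSB = 1.8/2^11 = 0.879 mV.
Code 0x48B = 1163 decimal.
V_a = V_low + 1163·LSB = 1.02217 V; V_b = V_low + 1164·LSB = 1.02305 V.

[1.02217 V, 1.02305 V)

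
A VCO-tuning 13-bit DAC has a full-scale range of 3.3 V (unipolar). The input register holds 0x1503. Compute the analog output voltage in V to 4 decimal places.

2.1668 V

LSB = 3.3 V / 2^13 = 402.83 µV.
Code 0x1503 = 5379 decimal.
V_out = 0 + 5379 × 0.000402832 V = 2.16683 V.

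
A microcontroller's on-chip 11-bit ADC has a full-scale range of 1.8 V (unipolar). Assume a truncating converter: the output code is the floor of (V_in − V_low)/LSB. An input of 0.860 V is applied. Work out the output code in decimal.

With 2048 levels over 1.8 V, one step is 0.879 mV.
(V_in − V_low)/LSB = (0.860 − 0) / 0.000878906 = 978.489.
⌊·⌋(978.489) = 978.

code 978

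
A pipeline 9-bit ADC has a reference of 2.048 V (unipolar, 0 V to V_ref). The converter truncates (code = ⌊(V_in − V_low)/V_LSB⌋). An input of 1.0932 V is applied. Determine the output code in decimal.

Full-scale span = 2.048 V; LSB = 2.048/2^9 = 4.000 mV.
(1.0932 − 0) / 0.004 = 273.300 LSBs.
⌊·⌋(273.300) = 273.

code 273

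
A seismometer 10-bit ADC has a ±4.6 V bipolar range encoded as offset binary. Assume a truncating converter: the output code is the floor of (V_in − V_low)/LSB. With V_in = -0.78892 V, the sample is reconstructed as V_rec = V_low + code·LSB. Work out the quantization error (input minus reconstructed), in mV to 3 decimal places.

LSB = 9.2/2^10 = 8.984 mV.
(-0.78892 − (−4.6))/0.00898437 = 424.1898; ⌊·⌋ gives code 424.
Code 424 maps back to (−4.6) + 424×0.00898437 V = -0.790625 V.
V_in − V_rec = 0.001705 V = 1.705 mV.

1.705 mV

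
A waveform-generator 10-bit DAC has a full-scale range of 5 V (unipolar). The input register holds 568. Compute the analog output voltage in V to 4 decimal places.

2.7734 V

LSB = 5 V / 2^10 = 4.883 mV.
V_out = 0 + 568 × 0.00488281 V = 2.77344 V.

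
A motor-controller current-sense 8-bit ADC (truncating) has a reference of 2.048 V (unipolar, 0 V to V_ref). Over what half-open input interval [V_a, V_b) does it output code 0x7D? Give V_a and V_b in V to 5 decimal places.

LSB = 2.048/2^8 = 8.000 mV.
Code 0x7D = 125 decimal.
V_a = V_low + 125·LSB = 1 V; V_b = V_low + 126·LSB = 1.008 V.

[1.00000 V, 1.00800 V)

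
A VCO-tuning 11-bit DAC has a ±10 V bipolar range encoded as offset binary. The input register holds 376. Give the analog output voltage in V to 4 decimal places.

LSB = 20 V / 2^11 = 9.766 mV.
V_out = (−10) + 376 × 0.00976562 V = -6.32812 V.

-6.3281 V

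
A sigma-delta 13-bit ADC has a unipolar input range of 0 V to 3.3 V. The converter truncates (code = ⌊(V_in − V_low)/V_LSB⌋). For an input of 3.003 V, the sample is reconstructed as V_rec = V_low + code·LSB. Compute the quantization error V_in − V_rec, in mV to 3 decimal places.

Step size: 3.3 V ÷ 2^13 = 402.83 µV.
Scaled input = 7454.7200 LSBs, so code = 7454.
Reconstructed: 3.00271 V.
Error = 3.003 − 3.00271 = 0.000290039 V = 0.290 mV.

0.290 mV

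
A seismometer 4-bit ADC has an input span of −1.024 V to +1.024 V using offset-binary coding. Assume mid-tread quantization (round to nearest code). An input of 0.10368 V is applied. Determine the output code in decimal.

code 9

With 16 levels over 2.048 V, one step is 128.000 mV.
(0.10368 − (−1.024)) / 0.128 = 8.810 LSBs.
round(8.810) = 9.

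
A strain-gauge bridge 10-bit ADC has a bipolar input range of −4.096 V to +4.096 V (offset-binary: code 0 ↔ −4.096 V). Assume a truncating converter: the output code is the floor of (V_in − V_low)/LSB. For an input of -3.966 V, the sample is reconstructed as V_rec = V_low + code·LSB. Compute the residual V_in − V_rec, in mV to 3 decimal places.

2.000 mV

LSB = 8.192/2^10 = 8.000 mV.
(-3.966 − (−4.096))/0.008 = 16.2500; ⌊·⌋ gives code 16.
V_rec = (−4.096) + 16·0.008 = -3.968 V.
Difference: 0.002 V → 2.000 mV.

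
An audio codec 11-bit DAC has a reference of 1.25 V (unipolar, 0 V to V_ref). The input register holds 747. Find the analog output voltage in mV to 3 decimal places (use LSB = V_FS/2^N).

LSB = 1.25 V / 2^11 = 0.610 mV.
V_out = 0 + 747 × 0.000610352 V = 0.455933 V.
= 455.933 mV.

455.933 mV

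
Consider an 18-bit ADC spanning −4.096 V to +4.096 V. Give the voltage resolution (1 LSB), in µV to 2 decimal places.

31.25 µV

Full-scale span = 8.192 V.
LSB = 8.192 / 2^18 = 8.192 / 262144 = 3.125e-05 V = 31.25 µV.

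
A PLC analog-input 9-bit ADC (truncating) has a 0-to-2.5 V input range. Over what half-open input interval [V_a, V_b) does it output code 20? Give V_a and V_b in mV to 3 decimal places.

[97.656 mV, 102.539 mV)

LSB = 2.5/2^9 = 4.883 mV.
V_a = V_low + 20·LSB = 0.0976562 V; V_b = V_low + 21·LSB = 0.102539 V.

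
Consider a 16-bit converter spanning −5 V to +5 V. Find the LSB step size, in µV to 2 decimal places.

152.59 µV

Full-scale span = 10 V.
LSB = 10 / 2^16 = 10 / 65536 = 0.000152588 V = 152.59 µV.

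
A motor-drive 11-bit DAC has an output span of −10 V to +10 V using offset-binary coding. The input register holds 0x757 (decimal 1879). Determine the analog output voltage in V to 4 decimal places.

LSB = 20 V / 2^11 = 9.766 mV.
Code 0x757 = 1879 decimal.
V_out = (−10) + 1879 × 0.00976562 V = 8.34961 V.

8.3496 V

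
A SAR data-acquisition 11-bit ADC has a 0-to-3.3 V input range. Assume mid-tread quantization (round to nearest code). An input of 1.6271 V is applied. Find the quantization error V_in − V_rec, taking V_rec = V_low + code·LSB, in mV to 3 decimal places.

LSB = 3.3/2^11 = 1.611 mV.
(V_in − V_low)/LSB = (1.6271 − 0)/0.00161133 = 1009.7881 → code 1010 (round).
Code 1010 maps back to 0 + 1010×0.00161133 V = 1.6274414 V.
V_in − V_rec = -0.000341406 V = -0.341 mV.

-0.341 mV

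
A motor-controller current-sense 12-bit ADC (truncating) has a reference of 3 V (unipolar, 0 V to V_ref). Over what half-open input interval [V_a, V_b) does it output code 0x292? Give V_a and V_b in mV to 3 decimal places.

[481.934 mV, 482.666 mV)

LSB = 3/2^12 = 0.732 mV.
Code 0x292 = 658 decimal.
V_a = V_low + 658·LSB = 0.481934 V; V_b = V_low + 659·LSB = 0.482666 V.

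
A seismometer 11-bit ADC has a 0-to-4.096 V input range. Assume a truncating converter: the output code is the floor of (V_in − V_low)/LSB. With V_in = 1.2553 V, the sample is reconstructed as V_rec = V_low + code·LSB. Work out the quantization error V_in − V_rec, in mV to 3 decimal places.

Step size: 4.096 V ÷ 2^11 = 2.000 mV.
(V_in − V_low)/LSB = (1.2553 − 0)/0.002 = 627.6500 → code 627 (floor).
V_rec = 0 + 627·0.002 = 1.254 V.
Difference: 0.0013 V → 1.300 mV.

1.300 mV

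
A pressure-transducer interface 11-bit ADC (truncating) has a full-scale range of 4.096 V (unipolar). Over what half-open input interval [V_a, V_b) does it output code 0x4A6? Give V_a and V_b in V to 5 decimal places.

[2.38000 V, 2.38200 V)

LSB = 4.096/2^11 = 2.000 mV.
Code 0x4A6 = 1190 decimal.
V_a = V_low + 1190·LSB = 2.38 V; V_b = V_low + 1191·LSB = 2.382 V.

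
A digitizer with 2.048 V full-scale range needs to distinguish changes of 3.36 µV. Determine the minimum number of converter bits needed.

Number of steps required ≥ 2.048 V / 3.36 µV = 609523.81.
Need 2^N ≥ 609523.81; 2^19 = 524288, 2^20 = 1048576.
Minimum N = 20.

20 bits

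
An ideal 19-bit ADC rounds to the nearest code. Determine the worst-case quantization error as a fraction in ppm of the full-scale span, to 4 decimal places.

0.9537 ppm

Rounding → worst-case error = ½ LSB = V_FS/2^20, so 1e+06/1048576 = 0.953674 ppm of full scale.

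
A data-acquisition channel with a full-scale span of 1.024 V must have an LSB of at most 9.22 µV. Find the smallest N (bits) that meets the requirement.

17 bits

Number of steps required ≥ 1.024 V / 9.22 µV = 111062.91.
Need 2^N ≥ 111062.91; 2^16 = 65536, 2^17 = 131072.
Minimum N = 17.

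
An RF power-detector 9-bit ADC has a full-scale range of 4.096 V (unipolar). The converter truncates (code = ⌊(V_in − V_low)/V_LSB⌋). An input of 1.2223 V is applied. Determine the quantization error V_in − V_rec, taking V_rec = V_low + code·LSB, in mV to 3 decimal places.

Step size: 4.096 V ÷ 2^9 = 8.000 mV.
Scaled input = 152.7875 LSBs, so code = 152.
Code 152 maps back to 0 + 152×0.008 V = 1.216 V.
V_in − V_rec = 0.0063 V = 6.300 mV.

6.300 mV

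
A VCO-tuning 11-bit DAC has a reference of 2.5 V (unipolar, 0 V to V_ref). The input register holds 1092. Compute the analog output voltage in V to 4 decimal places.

LSB = 2.5 V / 2^11 = 1.221 mV.
V_out = 0 + 1092 × 0.0012207 V = 1.33301 V.

1.3330 V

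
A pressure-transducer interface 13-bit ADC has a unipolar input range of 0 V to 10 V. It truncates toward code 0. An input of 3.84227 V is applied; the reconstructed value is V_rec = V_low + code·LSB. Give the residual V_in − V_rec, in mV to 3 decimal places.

0.717 mV

Step size: 10 V ÷ 2^13 = 1.221 mV.
(3.84227 − 0)/0.0012207 = 3147.5876; ⌊·⌋ gives code 3147.
Reconstructed: 3.8415527 V.
V_in − V_rec = 0.000717266 V = 0.717 mV.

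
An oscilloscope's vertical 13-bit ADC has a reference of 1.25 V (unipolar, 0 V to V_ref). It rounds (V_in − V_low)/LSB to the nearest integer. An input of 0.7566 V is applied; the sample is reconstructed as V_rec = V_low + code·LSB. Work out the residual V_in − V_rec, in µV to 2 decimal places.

69.24 µV

One LSB is 1.25 V / 8192 = 152.59 µV.
Scaled input = 4958.4538 LSBs, so code = 4958.
V_rec = 0 + 4958·0.000152588 = 0.75653076 V.
V_in − V_rec = 6.92383e-05 V = 69.24 µV.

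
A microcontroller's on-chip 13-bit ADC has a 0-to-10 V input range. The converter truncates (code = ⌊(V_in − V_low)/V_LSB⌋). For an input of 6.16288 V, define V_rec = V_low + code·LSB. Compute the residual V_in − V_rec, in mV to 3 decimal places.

0.771 mV

One LSB is 10 V / 8192 = 1.221 mV.
(6.16288 − 0)/0.0012207 = 5048.6313; ⌊·⌋ gives code 5048.
Reconstructed: 6.1621094 V.
Error = 6.16288 − 6.1621094 = 0.000770625 V = 0.771 mV.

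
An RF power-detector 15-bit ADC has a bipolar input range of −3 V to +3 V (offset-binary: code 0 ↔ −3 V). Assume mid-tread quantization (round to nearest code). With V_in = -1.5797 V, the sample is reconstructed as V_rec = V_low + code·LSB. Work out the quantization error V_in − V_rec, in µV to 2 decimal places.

-49.12 µV

Step size: 6 V ÷ 2^15 = 183.11 µV.
(V_in − V_low)/LSB = (-1.5797 − (−3))/0.000183105 = 7756.7317 → code 7757 (round).
Reconstructed: -1.5796509 V.
Error = -1.5797 − (−1.5796509) = -4.91211e-05 V = -49.12 µV.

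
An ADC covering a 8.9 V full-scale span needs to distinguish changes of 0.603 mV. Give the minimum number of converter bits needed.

Number of steps required ≥ 8.9 V / 0.603 mV = 14759.54.
Need 2^N ≥ 14759.54; 2^13 = 8192, 2^14 = 16384.
Minimum N = 14.

14 bits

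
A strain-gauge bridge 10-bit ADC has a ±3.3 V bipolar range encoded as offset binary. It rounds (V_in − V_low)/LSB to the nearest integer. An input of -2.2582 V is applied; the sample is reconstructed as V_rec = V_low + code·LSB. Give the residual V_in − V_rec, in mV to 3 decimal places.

LSB = 6.6/2^10 = 6.445 mV.
(V_in − V_low)/LSB = (-2.2582 − (−3.3))/0.00644531 = 161.6368 → code 162 (round).
Reconstructed: -2.2558594 V.
Difference: -0.00234062 V → -2.341 mV.

-2.341 mV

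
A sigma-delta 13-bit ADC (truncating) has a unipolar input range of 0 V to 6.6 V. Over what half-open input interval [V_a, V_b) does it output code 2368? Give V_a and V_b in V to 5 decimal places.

[1.90781 V, 1.90862 V)

LSB = 6.6/2^13 = 0.806 mV.
V_a = V_low + 2368·LSB = 1.90781 V; V_b = V_low + 2369·LSB = 1.90862 V.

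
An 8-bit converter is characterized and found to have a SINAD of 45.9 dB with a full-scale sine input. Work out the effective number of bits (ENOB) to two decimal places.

ENOB = (SINAD − 1.76) / 6.02 = (45.9 − 1.76)/6.02 = 7.332.

7.33 bits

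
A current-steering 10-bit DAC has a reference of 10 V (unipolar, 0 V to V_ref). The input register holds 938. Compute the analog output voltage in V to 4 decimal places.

LSB = 10 V / 2^10 = 9.766 mV.
V_out = 0 + 938 × 0.00976562 V = 9.16016 V.

9.1602 V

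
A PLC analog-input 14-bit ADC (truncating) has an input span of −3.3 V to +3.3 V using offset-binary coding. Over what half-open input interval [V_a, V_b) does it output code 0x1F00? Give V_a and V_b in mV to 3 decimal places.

LSB = 6.6/2^14 = 402.83 µV.
Code 0x1F00 = 7936 decimal.
V_a = V_low + 7936·LSB = -0.103125 V; V_b = V_low + 7937·LSB = -0.102722 V.

[-103.125 mV, -102.722 mV)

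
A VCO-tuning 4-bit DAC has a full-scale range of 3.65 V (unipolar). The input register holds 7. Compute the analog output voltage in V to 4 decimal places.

1.5969 V

LSB = 3.65 V / 2^4 = 228.125 mV.
V_out = 0 + 7 × 0.228125 V = 1.59688 V.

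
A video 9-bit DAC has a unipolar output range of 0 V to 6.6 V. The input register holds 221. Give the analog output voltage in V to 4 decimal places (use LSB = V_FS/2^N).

LSB = 6.6 V / 2^9 = 12.891 mV.
V_out = 0 + 221 × 0.0128906 V = 2.84883 V.

2.8488 V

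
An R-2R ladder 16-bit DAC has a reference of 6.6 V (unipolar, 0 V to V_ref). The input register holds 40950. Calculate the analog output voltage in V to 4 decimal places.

LSB = 6.6 V / 2^16 = 100.71 µV.
V_out = 0 + 40950 × 0.000100708 V = 4.12399 V.

4.1240 V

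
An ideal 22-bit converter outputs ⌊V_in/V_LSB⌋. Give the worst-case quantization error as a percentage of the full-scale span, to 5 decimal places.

0.00002 %

Truncating → worst-case error = 1 LSB = V_FS/2^22, so 100/4194304 = 2.38419e-05 % of full scale.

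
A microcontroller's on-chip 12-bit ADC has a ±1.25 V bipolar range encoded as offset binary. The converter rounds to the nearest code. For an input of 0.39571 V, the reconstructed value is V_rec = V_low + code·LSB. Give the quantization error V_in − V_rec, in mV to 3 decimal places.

Step size: 2.5 V ÷ 2^12 = 0.610 mV.
Scaled input = 2696.3313 LSBs, so code = 2696.
V_rec = (−1.25) + 2696·0.000610352 = 0.39550781 V.
Difference: 0.000202188 V → 0.202 mV.

0.202 mV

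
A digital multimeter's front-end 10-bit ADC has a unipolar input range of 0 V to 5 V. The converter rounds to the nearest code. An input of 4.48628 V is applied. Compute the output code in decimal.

LSB = 5 V / 1024 = 4.883 mV.
(4.48628 − 0) / 0.00488281 = 918.790 LSBs.
So the output code is 919.

code 919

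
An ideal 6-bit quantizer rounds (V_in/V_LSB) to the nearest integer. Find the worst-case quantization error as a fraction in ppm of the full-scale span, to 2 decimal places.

7812.50 ppm

Rounding → worst-case error = ½ LSB = V_FS/2^7, so 1e+06/128 = 7812.5 ppm of full scale.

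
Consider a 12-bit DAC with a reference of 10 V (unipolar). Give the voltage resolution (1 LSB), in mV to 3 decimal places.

2.441 mV

Full-scale span = 10 V.
LSB = 10 / 2^12 = 10 / 4096 = 0.00244141 V = 2.441 mV.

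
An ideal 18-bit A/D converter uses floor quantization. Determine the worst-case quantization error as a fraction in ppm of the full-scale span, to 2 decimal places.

Truncating → worst-case error = 1 LSB = V_FS/2^18, so 1e+06/262144 = 3.8147 ppm of full scale.

3.81 ppm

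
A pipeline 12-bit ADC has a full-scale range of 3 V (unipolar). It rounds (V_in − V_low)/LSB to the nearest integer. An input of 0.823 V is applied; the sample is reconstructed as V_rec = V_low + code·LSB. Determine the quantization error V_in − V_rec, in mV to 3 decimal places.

-0.242 mV

One LSB is 3 V / 4096 = 0.732 mV.
(V_in − V_low)/LSB = (0.823 − 0)/0.000732422 = 1123.6693 → code 1124 (round).
Reconstructed: 0.82324219 V.
V_in − V_rec = -0.000242187 V = -0.242 mV.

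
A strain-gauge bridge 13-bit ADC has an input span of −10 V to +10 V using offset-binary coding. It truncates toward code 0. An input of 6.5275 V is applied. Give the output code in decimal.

code 6769

Full-scale span = 20 V; LSB = 20/2^13 = 2.441 mV.
(V_in − V_low)/LSB = (6.5275 − (−10)) / 0.00244141 = 6769.664.
Floor → code 6769.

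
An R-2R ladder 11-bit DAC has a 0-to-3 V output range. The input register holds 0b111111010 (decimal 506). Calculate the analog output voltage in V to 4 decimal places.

LSB = 3 V / 2^11 = 1.465 mV.
Code 0b111111010 = 506 decimal.
V_out = 0 + 506 × 0.00146484 V = 0.741211 V.

0.7412 V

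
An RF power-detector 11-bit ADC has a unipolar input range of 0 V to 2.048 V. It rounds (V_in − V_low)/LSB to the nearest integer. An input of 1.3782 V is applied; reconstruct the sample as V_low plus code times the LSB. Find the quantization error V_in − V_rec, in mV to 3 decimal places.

Step size: 2.048 V ÷ 2^11 = 1.000 mV.
(V_in − V_low)/LSB = (1.3782 − 0)/0.001 = 1378.2000 → code 1378 (round).
Code 1378 maps back to 0 + 1378×0.001 V = 1.378 V.
V_in − V_rec = 0.0002 V = 0.200 mV.

0.200 mV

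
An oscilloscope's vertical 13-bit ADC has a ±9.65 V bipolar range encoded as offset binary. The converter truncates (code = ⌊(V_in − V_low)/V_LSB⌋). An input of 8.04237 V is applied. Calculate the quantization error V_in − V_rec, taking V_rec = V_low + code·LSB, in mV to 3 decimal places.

1.489 mV

One LSB is 19.3 V / 8192 = 2.356 mV.
(V_in − V_low)/LSB = (8.04237 − (−9.65))/0.00235596 = 7509.6319 → code 7509 (floor).
V_rec = (−9.65) + 7509·0.00235596 = 8.0408813 V.
V_in − V_rec = 0.00148865 V = 1.489 mV.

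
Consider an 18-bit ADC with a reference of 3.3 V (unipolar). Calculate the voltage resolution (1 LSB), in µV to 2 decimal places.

Full-scale span = 3.3 V.
LSB = 3.3 / 2^18 = 3.3 / 262144 = 1.25885e-05 V = 12.59 µV.

12.59 µV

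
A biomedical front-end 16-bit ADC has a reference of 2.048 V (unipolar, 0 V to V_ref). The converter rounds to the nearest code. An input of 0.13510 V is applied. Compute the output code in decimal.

code 4323

LSB = 2.048 V / 65536 = 31.25 µV.
(0.13510 − 0) / 3.125e-05 = 4323.200 LSBs.
So the output code is 4323.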